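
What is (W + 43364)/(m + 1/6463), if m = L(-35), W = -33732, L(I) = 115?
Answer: 4446544/53089 ≈ 83.756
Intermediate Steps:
m = 115
(W + 43364)/(m + 1/6463) = (-33732 + 43364)/(115 + 1/6463) = 9632/(115 + 1/6463) = 9632/(743246/6463) = 9632*(6463/743246) = 4446544/53089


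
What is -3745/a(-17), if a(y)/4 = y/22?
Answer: 41195/34 ≈ 1211.6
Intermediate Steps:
a(y) = 2*y/11 (a(y) = 4*(y/22) = 2*y/11)
-3745/a(-17) = -3745/((2/11)*(-17)) = -3745/(-34/11) = -3745*(-11/34) = 41195/34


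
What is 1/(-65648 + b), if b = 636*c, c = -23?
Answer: -1/80276 ≈ -1.2457e-5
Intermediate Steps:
b = -14628 (b = 636*(-23) = -14628)
1/(-65648 + b) = 1/(-65648 - 14628) = 1/(-80276) = -1/80276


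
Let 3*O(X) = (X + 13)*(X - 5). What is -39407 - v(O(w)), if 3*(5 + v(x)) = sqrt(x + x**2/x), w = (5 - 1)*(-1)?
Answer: -39402 - I*sqrt(6) ≈ -39402.0 - 2.4495*I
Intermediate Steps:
w = -4 (w = 4*(-1) = -4)
O(X) = (-5 + X)*(13 + X)/3 (O(X) = ((X + 13)*(X - 5))/3 = ((13 + X)*(-5 + X))/3 = ((-5 + X)*(13 + X))/3 = (-5 + X)*(13 + X)/3)
v(x) = -5 + sqrt(2)*sqrt(x)/3 (v(x) = -5 + sqrt(x + x**2/x)/3 = -5 + sqrt(x + x)/3 = -5 + sqrt(2*x)/3 = -5 + (sqrt(2)*sqrt(x))/3 = -5 + sqrt(2)*sqrt(x)/3)
-39407 - v(O(w)) = -39407 - (-5 + sqrt(2)*sqrt(-65/3 + (1/3)*(-4)**2 + (8/3)*(-4))/3) = -39407 - (-5 + sqrt(2)*sqrt(-65/3 + (1/3)*16 - 32/3)/3) = -39407 - (-5 + sqrt(2)*sqrt(-65/3 + 16/3 - 32/3)/3) = -39407 - (-5 + sqrt(2)*sqrt(-27)/3) = -39407 - (-5 + sqrt(2)*(3*I*sqrt(3))/3) = -39407 - (-5 + I*sqrt(6)) = -39407 + (5 - I*sqrt(6)) = -39402 - I*sqrt(6)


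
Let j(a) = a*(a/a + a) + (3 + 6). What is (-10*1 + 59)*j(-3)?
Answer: 735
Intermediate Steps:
j(a) = 9 + a*(1 + a) (j(a) = a*(1 + a) + 9 = 9 + a*(1 + a))
(-10*1 + 59)*j(-3) = (-10*1 + 59)*(9 - 3 + (-3)²) = (-10 + 59)*(9 - 3 + 9) = 49*15 = 735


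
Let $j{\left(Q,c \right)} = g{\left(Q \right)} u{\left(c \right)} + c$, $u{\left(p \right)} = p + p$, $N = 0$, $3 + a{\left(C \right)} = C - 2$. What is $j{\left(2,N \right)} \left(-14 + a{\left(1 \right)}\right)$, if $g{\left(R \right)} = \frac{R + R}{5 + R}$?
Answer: $0$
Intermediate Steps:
$a{\left(C \right)} = -5 + C$ ($a{\left(C \right)} = -3 + \left(C - 2\right) = -3 + \left(-2 + C\right) = -5 + C$)
$u{\left(p \right)} = 2 p$
$g{\left(R \right)} = \frac{2 R}{5 + R}$
$j{\left(Q,c \right)} = c + \frac{4 Q c}{5 + Q}$ ($j{\left(Q,c \right)} = \frac{2 Q}{5 + Q} 2 c + c = \frac{4 Q c}{5 + Q} + c = c + \frac{4 Q c}{5 + Q}$)
$j{\left(2,N \right)} \left(-14 + a{\left(1 \right)}\right) = 5 \cdot 0 \frac{1}{5 + 2} \left(1 + 2\right) \left(-14 + \left(-5 + 1\right)\right) = 5 \cdot 0 \cdot \frac{1}{7} \cdot 3 \left(-14 - 4\right) = 5 \cdot 0 \cdot \frac{1}{7} \cdot 3 \left(-18\right) = 0 \left(-18\right) = 0$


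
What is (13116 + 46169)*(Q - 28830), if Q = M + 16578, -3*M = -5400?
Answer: -619646820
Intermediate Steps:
M = 1800 (M = -⅓*(-5400) = 1800)
Q = 18378 (Q = 1800 + 16578 = 18378)
(13116 + 46169)*(Q - 28830) = (13116 + 46169)*(18378 - 28830) = 59285*(-10452) = -619646820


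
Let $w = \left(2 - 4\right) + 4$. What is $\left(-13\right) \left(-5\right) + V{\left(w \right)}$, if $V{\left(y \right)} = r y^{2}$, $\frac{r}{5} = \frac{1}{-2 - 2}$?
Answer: $60$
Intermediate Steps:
$r = - \frac{5}{4}$ ($r = \frac{5}{-2 - 2} = \frac{5}{-4} = 5 \left(- \frac{1}{4}\right) = - \frac{5}{4} \approx -1.25$)
$w = 2$ ($w = -2 + 4 = 2$)
$V{\left(y \right)} = - \frac{5 y^{2}}{4}$
$\left(-13\right) \left(-5\right) + V{\left(w \right)} = \left(-13\right) \left(-5\right) - \frac{5 \cdot 2^{2}}{4} = 65 - 5 = 60$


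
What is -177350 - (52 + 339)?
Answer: -177741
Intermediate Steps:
-177350 - (52 + 339) = -177350 - 1*391 = -177350 - 391 = -177741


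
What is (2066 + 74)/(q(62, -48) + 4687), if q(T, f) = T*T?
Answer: 2140/8531 ≈ 0.25085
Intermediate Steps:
q(T, f) = T²
(2066 + 74)/(q(62, -48) + 4687) = (2066 + 74)/(62² + 4687) = 2140/(3844 + 4687) = 2140/8531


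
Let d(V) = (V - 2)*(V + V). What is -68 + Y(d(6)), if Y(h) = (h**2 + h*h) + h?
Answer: 4588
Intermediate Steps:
d(V) = 2*V*(-2 + V) (d(V) = (-2 + V)*(2*V) = 2*V*(-2 + V))
Y(h) = h + 2*h**2 (Y(h) = (h**2 + h**2) + h = 2*h**2 + h = h + 2*h**2)
-68 + Y(d(6)) = -68 + (2*6*(-2 + 6))*(1 + 2*(2*6*(-2 + 6))) = -68 + (2*6*4)*(1 + 2*(2*6*4)) = -68 + 48*(1 + 2*48) = -68 + 48*(1 + 96) = -68 + 48*97 = -68 + 4656 = 4588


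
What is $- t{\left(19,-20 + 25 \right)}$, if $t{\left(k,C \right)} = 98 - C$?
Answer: $-93$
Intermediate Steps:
$- t{\left(19,-20 + 25 \right)} = - (98 - \left(-20 + 25\right)) = - (98 - 5) = \left(-1\right) 93 = -93$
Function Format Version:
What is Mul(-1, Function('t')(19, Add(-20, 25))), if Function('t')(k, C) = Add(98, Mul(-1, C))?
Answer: -93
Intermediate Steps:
Mul(-1, Function('t')(19, Add(-20, 25))) = Mul(-1, Add(98, Mul(-1, Add(-20, 25)))) = Mul(-1, Add(98, Mul(-1, 5))) = Mul(-1, Add(98, -5)) = Mul(-1, 93) = -93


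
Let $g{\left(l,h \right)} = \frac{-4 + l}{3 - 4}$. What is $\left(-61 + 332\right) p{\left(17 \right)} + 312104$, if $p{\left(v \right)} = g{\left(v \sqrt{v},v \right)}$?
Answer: $313188 - 4607 \sqrt{17} \approx 2.9419 \cdot 10^{5}$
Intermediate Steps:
$g{\left(l,h \right)} = 4 - l$ ($g{\left(l,h \right)} = \frac{-4 + l}{-1} = \left(-4 + l\right) \left(-1\right) = 4 - l$)
$p{\left(v \right)} = 4 - v^{\frac{3}{2}}$ ($p{\left(v \right)} = 4 - v \sqrt{v} = 4 - v^{\frac{3}{2}}$)
$\left(-61 + 332\right) p{\left(17 \right)} + 312104 = \left(-61 + 332\right) \left(4 - 17^{\frac{3}{2}}\right) + 312104 = 271 \left(4 - 17 \sqrt{17}\right) + 312104 = \left(1084 - 4607 \sqrt{17}\right) + 312104 = 313188 - 4607 \sqrt{17}$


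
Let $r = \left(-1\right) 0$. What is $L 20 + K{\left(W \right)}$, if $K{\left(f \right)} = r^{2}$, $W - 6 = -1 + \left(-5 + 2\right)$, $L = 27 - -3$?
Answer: $600$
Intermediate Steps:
$L = 30$ ($L = 27 + 3 = 30$)
$r = 0$
$W = 2$ ($W = 6 + \left(-1 + \left(-5 + 2\right)\right) = 6 - 4 = 2$)
$K{\left(f \right)} = 0$ ($K{\left(f \right)} = 0^{2} = 0$)
$L 20 + K{\left(W \right)} = 30 \cdot 20 + 0 = 600 + 0 = 600$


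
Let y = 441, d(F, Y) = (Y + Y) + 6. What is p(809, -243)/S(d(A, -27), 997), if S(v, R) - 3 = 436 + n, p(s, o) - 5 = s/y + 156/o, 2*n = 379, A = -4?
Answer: 49156/4989033 ≈ 0.0098528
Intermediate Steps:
d(F, Y) = 6 + 2*Y (d(F, Y) = 2*Y + 6 = 6 + 2*Y)
n = 379/2 (n = (1/2)*379 = 379/2 ≈ 189.50)
p(s, o) = 5 + 156/o + s/441 (p(s, o) = 5 + (s/441 + 156/o) = 5 + (156/o + s/441) = 5 + 156/o + s/441)
S(v, R) = 1257/2 (S(v, R) = 3 + (436 + 379/2) = 3 + 1251/2 = 1257/2)
p(809, -243)/S(d(A, -27), 997) = (5 + 156/(-243) + (1/441)*809)/(1257/2) = (5 + 156*(-1/243) + 809/441)*(2/1257) = (5 - 52/81 + 809/441)*(2/1257) = (24578/3969)*(2/1257) = 49156/4989033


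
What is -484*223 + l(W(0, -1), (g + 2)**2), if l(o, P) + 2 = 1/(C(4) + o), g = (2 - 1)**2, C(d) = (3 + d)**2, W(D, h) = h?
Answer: -5180831/48 ≈ -1.0793e+5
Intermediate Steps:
g = 1 (g = 1**2 = 1)
l(o, P) = -2 + 1/(49 + o) (l(o, P) = -2 + 1/((3 + 4)**2 + o) = -2 + 1/(7**2 + o) = -2 + 1/(49 + o))
-484*223 + l(W(0, -1), (g + 2)**2) = -484*223 + (-97 - 2*(-1))/(49 - 1) = -107932 + (-97 + 2)/48 = -107932 + (1/48)*(-95) = -107932 - 95/48 = -5180831/48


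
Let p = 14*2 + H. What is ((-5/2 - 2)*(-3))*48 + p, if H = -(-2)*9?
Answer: 694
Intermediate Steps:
H = 18 (H = -2*(-9) = 18)
p = 46 (p = 14*2 + 18 = 28 + 18 = 46)
((-5/2 - 2)*(-3))*48 + p = ((-5/2 - 2)*(-3))*48 + 46 = -9/2*(-3)*48 + 46 = (27/2)*48 + 46 = 648 + 46 = 694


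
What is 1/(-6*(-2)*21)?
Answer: 1/252 ≈ 0.0039683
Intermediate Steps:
1/(-6*(-2)*21) = 1/(12*21) = 1/252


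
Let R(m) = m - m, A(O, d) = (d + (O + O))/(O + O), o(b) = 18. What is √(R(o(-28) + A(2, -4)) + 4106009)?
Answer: √4106009 ≈ 2026.3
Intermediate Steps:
A(O, d) = (d + 2*O)/(2*O) (A(O, d) = (d + 2*O)/((2*O)) = (d + 2*O)*(1/(2*O)) = (d + 2*O)/(2*O))
R(m) = 0
√(R(o(-28) + A(2, -4)) + 4106009) = √(0 + 4106009) = √4106009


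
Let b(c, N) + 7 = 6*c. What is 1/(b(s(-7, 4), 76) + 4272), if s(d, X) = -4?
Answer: 1/4241 ≈ 0.00023579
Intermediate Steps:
b(c, N) = -7 + 6*c
1/(b(s(-7, 4), 76) + 4272) = 1/((-7 + 6*(-4)) + 4272) = 1/((-7 - 24) + 4272) = 1/(-31 + 4272) = 1/4241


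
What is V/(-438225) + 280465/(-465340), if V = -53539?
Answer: -19598587273/40784724300 ≈ -0.48054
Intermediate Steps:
V/(-438225) + 280465/(-465340) = -53539/(-438225) + 280465/(-465340) = -53539*(-1/438225) + 280465*(-1/465340) = 53539/438225 - 56093/93068 = -19598587273/40784724300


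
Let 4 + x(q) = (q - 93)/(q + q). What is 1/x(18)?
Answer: -12/73 ≈ -0.16438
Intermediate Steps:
x(q) = -4 + (-93 + q)/(2*q) (x(q) = -4 + (q - 93)/(q + q) = -4 + (-93 + q)/((2*q)) = -4 + (-93 + q)*(1/(2*q)) = -4 + (-93 + q)/(2*q))
1/x(18) = 1/((½)*(-93 - 7*18)/18) = 1/((½)*(1/18)*(-93 - 126)) = 1/((½)*(1/18)*(-219)) = 1/(-73/12) = -12/73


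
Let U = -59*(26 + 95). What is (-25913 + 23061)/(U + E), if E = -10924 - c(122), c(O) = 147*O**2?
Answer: 2852/2206011 ≈ 0.0012928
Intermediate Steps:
E = -2198872 (E = -10924 - 147*122**2 = -10924 - 147*14884 = -10924 - 1*2187948 = -10924 - 2187948 = -2198872)
U = -7139 (U = -59*121 = -7139)
(-25913 + 23061)/(U + E) = (-25913 + 23061)/(-7139 - 2198872) = -2852/(-2206011) = -2852*(-1/2206011) = 2852/2206011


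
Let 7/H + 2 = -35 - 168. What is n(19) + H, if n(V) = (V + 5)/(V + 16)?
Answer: 187/287 ≈ 0.65157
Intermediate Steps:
H = -7/205 (H = 7/(-2 + (-35 - 168)) = 7/(-2 - 203) = 7/(-205) = 7*(-1/205) = -7/205 ≈ -0.034146)
n(V) = (5 + V)/(16 + V)
n(19) + H = (5 + 19)/(16 + 19) - 7/205 = 24/35 - 7/205 = 187/287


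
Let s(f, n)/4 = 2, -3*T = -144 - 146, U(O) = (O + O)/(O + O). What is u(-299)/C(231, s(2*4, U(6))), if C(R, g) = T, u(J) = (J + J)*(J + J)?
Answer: 536406/145 ≈ 3699.4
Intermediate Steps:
U(O) = 1 (U(O) = (2*O)/((2*O)) = (2*O)*(1/(2*O)) = 1)
T = 290/3 (T = -(-144 - 146)/3 = -⅓*(-290) = 290/3 ≈ 96.667)
u(J) = 4*J² (u(J) = (2*J)*(2*J) = 4*J²)
s(f, n) = 8 (s(f, n) = 4*2 = 8)
C(R, g) = 290/3
u(-299)/C(231, s(2*4, U(6))) = (4*(-299)²)/(290/3) = (4*89401)*(3/290) = 357604*(3/290) = 536406/145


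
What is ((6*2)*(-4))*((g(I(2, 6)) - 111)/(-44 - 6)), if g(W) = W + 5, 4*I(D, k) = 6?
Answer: -2508/25 ≈ -100.32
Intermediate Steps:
I(D, k) = 3/2 (I(D, k) = (1/4)*6 = 3/2)
g(W) = 5 + W
((6*2)*(-4))*((g(I(2, 6)) - 111)/(-44 - 6)) = ((6*2)*(-4))*(((5 + 3/2) - 111)/(-44 - 6)) = (12*(-4))*((13/2 - 111)/(-50)) = -(-5016)*(-1)/50 = -48*209/100 = -2508/25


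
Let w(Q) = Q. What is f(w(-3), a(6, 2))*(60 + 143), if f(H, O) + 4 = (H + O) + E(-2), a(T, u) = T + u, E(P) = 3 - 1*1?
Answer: 609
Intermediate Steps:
E(P) = 2 (E(P) = 3 - 1 = 2)
f(H, O) = -2 + H + O (f(H, O) = -4 + ((H + O) + 2) = -4 + (2 + H + O) = -2 + H + O)
f(w(-3), a(6, 2))*(60 + 143) = (-2 - 3 + (6 + 2))*(60 + 143) = (-2 - 3 + 8)*203 = 3*203 = 609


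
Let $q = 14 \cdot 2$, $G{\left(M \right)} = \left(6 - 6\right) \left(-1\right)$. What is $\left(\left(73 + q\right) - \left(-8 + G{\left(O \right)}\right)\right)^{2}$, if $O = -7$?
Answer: $11881$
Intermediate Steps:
$G{\left(M \right)} = 0$ ($G{\left(M \right)} = \left(6 - 6\right) \left(-1\right) = 0 \left(-1\right) = 0$)
$q = 28$
$\left(\left(73 + q\right) - \left(-8 + G{\left(O \right)}\right)\right)^{2} = \left(\left(73 + 28\right) + \left(8 - 0\right)\right)^{2} = \left(101 + \left(8 + 0\right)\right)^{2} = \left(101 + 8\right)^{2} = 109^{2} = 11881$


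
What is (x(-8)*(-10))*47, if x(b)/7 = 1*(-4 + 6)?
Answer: -6580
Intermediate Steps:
x(b) = 14 (x(b) = 7*(1*(-4 + 6)) = 7*(1*2) = 7*2 = 14)
(x(-8)*(-10))*47 = (14*(-10))*47 = -140*47 = -6580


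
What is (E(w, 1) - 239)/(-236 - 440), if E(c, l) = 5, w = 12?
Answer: 9/26 ≈ 0.34615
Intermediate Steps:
(E(w, 1) - 239)/(-236 - 440) = (5 - 239)/(-236 - 440) = -234/(-676) = -234*(-1/676) = 9/26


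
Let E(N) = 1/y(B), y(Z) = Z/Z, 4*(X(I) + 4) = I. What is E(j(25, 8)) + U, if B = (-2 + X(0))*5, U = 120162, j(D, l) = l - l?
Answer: 120163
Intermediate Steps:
j(D, l) = 0
X(I) = -4 + I/4
B = -30 (B = (-2 + (-4 + (¼)*0))*5 = (-2 + (-4 + 0))*5 = (-2 - 4)*5 = -6*5 = -30)
y(Z) = 1
E(N) = 1 (E(N) = 1/1 = 1)
E(j(25, 8)) + U = 1 + 120162 = 120163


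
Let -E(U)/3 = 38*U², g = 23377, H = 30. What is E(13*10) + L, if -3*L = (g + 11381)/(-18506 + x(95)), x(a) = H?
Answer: -17797925007/9238 ≈ -1.9266e+6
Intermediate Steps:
x(a) = 30
E(U) = -114*U²
L = 5793/9238 (L = -(23377 + 11381)/(3*(-18506 + 30)) = -11586/(-18476) = -11586*(-1)/18476 = -⅓*(-17379/9238) = 5793/9238 ≈ 0.62708)
E(13*10) + L = -114*(13*10)² + 5793/9238 = -114*130² + 5793/9238 = -114*16900 + 5793/9238 = -1926600 + 5793/9238 = -17797925007/9238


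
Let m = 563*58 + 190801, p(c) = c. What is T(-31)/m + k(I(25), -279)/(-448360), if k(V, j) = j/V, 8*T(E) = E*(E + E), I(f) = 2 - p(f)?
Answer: 96607253/92173221096 ≈ 0.0010481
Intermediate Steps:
I(f) = 2 - f
T(E) = E²/4 (T(E) = (E*(E + E))/8 = (E*(2*E))/8 = (2*E²)/8 = E²/4)
m = 223455 (m = 32654 + 190801 = 223455)
T(-31)/m + k(I(25), -279)/(-448360) = ((¼)*(-31)²)/223455 - 279/(2 - 1*25)/(-448360) = ((¼)*961)*(1/223455) - 279/(2 - 25)*(-1/448360) = (961/4)*(1/223455) - 279/(-23)*(-1/448360) = 961/893820 - 279*(-1/23)*(-1/448360) = 961/893820 + (279/23)*(-1/448360) = 961/893820 - 279/10312280 = 96607253/92173221096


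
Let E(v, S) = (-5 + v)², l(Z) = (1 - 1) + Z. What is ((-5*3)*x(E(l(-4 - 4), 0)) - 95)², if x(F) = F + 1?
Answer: 6996025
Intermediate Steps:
l(Z) = Z (l(Z) = 0 + Z = Z)
x(F) = 1 + F
((-5*3)*x(E(l(-4 - 4), 0)) - 95)² = ((-5*3)*(1 + (-5 + (-4 - 4))²) - 95)² = (-15*(1 + (-5 - 8)²) - 95)² = (-15*(1 + (-13)²) - 95)² = (-15*(1 + 169) - 95)² = (-15*170 - 95)² = (-2550 - 95)² = (-2645)² = 6996025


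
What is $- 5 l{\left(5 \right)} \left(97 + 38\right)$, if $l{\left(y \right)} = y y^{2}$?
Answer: $-84375$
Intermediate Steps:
$l{\left(y \right)} = y^{3}$
$- 5 l{\left(5 \right)} \left(97 + 38\right) = - 5 \cdot 5^{3} \left(97 + 38\right) = \left(-5\right) 125 \cdot 135 = \left(-625\right) 135 = -84375$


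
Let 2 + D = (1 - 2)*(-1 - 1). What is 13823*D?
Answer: 0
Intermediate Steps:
D = 0 (D = -2 + (1 - 2)*(-1 - 1) = -2 - 1*(-2) = -2 + 2 = 0)
13823*D = 13823*0 = 0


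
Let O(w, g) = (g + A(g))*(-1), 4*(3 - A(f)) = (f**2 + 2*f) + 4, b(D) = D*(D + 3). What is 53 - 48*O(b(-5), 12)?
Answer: -1291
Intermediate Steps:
b(D) = D*(3 + D)
A(f) = 2 - f/2 - f**2/4 (A(f) = 3 - ((f**2 + 2*f) + 4)/4 = 3 - (4 + f**2 + 2*f)/4 = 3 + (-1 - f/2 - f**2/4) = 2 - f/2 - f**2/4)
O(w, g) = -2 - g/2 + g**2/4 (O(w, g) = (g + (2 - g/2 - g**2/4))*(-1) = (2 + g/2 - g**2/4)*(-1) = -2 - g/2 + g**2/4)
53 - 48*O(b(-5), 12) = 53 - 48*(-2 - 1/2*12 + (1/4)*12**2) = 53 - 48*(-2 - 6 + (1/4)*144) = 53 - 48*(-2 - 6 + 36) = 53 - 48*28 = 53 - 1344 = -1291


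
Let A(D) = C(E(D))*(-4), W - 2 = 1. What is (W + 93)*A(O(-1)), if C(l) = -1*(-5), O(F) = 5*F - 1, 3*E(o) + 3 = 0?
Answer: -1920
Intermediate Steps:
W = 3 (W = 2 + 1 = 3)
E(o) = -1 (E(o) = -1 + (⅓)*0 = -1 + 0 = -1)
O(F) = -1 + 5*F
C(l) = 5
A(D) = -20 (A(D) = 5*(-4) = -20)
(W + 93)*A(O(-1)) = (3 + 93)*(-20) = 96*(-20) = -1920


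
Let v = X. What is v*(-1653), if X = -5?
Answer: 8265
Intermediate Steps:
v = -5
v*(-1653) = -5*(-1653) = 8265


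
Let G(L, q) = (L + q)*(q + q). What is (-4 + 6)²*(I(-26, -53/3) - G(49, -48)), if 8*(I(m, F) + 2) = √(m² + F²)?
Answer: 376 + √8893/6 ≈ 391.72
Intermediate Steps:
G(L, q) = 2*q*(L + q) (G(L, q) = (L + q)*(2*q) = 2*q*(L + q))
I(m, F) = -2 + √(F² + m²)/8 (I(m, F) = -2 + √(m² + F²)/8 = -2 + √(F² + m²)/8)
(-4 + 6)²*(I(-26, -53/3) - G(49, -48)) = (-4 + 6)²*((-2 + √((-53/3)² + (-26)²)/8) - 2*(-48)*(49 - 48)) = 2²*((-2 + √((-53*⅓)² + 676)/8) - 2*(-48)) = 4*((-2 + √((-53/3)² + 676)/8) - 1*(-96)) = 4*((-2 + √(2809/9 + 676)/8) + 96) = 4*((-2 + √(8893/9)/8) + 96) = 4*((-2 + (√8893/3)/8) + 96) = 4*((-2 + √8893/24) + 96) = 4*(94 + √8893/24) = 376 + √8893/6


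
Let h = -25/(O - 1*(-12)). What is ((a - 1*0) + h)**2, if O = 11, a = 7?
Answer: 18496/529 ≈ 34.964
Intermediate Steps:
h = -25/23 (h = -25/(11 - 1*(-12)) = -25/(11 + 12) = -25/23 ≈ -1.0870)
((a - 1*0) + h)**2 = ((7 - 1*0) - 25/23)**2 = ((7 + 0) - 25/23)**2 = (7 - 25/23)**2 = (136/23)**2 = 18496/529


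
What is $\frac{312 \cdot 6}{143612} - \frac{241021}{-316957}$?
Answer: $\frac{8801712839}{11379707171} \approx 0.77346$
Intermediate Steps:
$\frac{312 \cdot 6}{143612} - \frac{241021}{-316957} = 1872 \cdot \frac{1}{143612} - - \frac{241021}{316957} = \frac{468}{35903} + \frac{241021}{316957} = \frac{8801712839}{11379707171}$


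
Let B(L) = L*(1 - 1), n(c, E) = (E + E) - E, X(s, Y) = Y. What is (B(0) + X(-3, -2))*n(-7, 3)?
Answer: -6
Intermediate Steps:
n(c, E) = E (n(c, E) = 2*E - E = E)
B(L) = 0 (B(L) = L*0 = 0)
(B(0) + X(-3, -2))*n(-7, 3) = (0 - 2)*3 = -2*3 = -6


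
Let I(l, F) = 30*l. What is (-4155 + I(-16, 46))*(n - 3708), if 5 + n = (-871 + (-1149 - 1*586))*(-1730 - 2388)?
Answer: -49723329825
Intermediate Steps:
n = 10731503 (n = -5 + (-871 + (-1149 - 1*586))*(-1730 - 2388) = -5 + (-871 + (-1149 - 586))*(-4118) = -5 + (-871 - 1735)*(-4118) = -5 - 2606*(-4118) = -5 + 10731508 = 10731503)
(-4155 + I(-16, 46))*(n - 3708) = (-4155 + 30*(-16))*(10731503 - 3708) = (-4155 - 480)*10727795 = -4635*10727795 = -49723329825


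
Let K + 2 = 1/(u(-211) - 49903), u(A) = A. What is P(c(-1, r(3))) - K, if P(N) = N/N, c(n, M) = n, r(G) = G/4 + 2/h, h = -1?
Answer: 150343/50114 ≈ 3.0000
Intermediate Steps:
r(G) = -2 + G/4 (r(G) = G/4 + 2/(-1) = G*(¼) + 2*(-1) = G/4 - 2 = -2 + G/4)
P(N) = 1
K = -100229/50114 (K = -2 + 1/(-211 - 49903) = -2 + 1/(-50114) = -2 - 1/50114 = -100229/50114 ≈ -2.0000)
P(c(-1, r(3))) - K = 1 - 1*(-100229/50114) = 1 + 100229/50114 = 150343/50114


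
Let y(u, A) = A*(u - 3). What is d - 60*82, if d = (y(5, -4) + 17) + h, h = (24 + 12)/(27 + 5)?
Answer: -39279/8 ≈ -4909.9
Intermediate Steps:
y(u, A) = A*(-3 + u)
h = 9/8 (h = 36/32 = 36*(1/32) = 9/8 ≈ 1.1250)
d = 81/8 (d = (-4*(-3 + 5) + 17) + 9/8 = (-4*2 + 17) + 9/8 = (-8 + 17) + 9/8 = 9 + 9/8 = 81/8 ≈ 10.125)
d - 60*82 = 81/8 - 60*82 = 81/8 - 4920 = -39279/8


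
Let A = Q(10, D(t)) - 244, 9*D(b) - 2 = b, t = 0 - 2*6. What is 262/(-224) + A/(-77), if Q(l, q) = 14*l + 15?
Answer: -17/1232 ≈ -0.013799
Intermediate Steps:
t = -12 (t = 0 - 12 = -12)
D(b) = 2/9 + b/9
Q(l, q) = 15 + 14*l
A = -89 (A = (15 + 14*10) - 244 = (15 + 140) - 244 = 155 - 244 = -89)
262/(-224) + A/(-77) = 262/(-224) - 89/(-77) = 262*(-1/224) - 89*(-1/77) = -131/112 + 89/77 = -17/1232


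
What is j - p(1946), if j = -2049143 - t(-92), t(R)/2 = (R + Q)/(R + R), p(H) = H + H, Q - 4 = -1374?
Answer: -94440341/46 ≈ -2.0531e+6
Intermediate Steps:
Q = -1370 (Q = 4 - 1374 = -1370)
p(H) = 2*H
t(R) = (-1370 + R)/R (t(R) = 2*((R - 1370)/(R + R)) = 2*((-1370 + R)/((2*R))) = 2*((-1370 + R)*(1/(2*R))) = 2*((-1370 + R)/(2*R)) = (-1370 + R)/R)
j = -94261309/46 (j = -2049143 - (-1370 - 92)/(-92) = -2049143 - (-1)*(-1462)/92 = -2049143 - 1*731/46 = -2049143 - 731/46 = -94261309/46 ≈ -2.0492e+6)
j - p(1946) = -94261309/46 - 2*1946 = -94261309/46 - 1*3892 = -94261309/46 - 3892 = -94440341/46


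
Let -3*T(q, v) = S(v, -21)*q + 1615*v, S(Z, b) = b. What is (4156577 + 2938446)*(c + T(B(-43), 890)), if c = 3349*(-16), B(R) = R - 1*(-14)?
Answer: -11342891315353/3 ≈ -3.7810e+12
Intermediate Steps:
B(R) = 14 + R (B(R) = R + 14 = 14 + R)
c = -53584
T(q, v) = 7*q - 1615*v/3 (T(q, v) = -(-21*q + 1615*v)/3 = 7*q - 1615*v/3)
(4156577 + 2938446)*(c + T(B(-43), 890)) = (4156577 + 2938446)*(-53584 + (7*(14 - 43) - 1615/3*890)) = 7095023*(-53584 + (7*(-29) - 1437350/3)) = 7095023*(-53584 + (-203 - 1437350/3)) = 7095023*(-53584 - 1437959/3) = 7095023*(-1598711/3) = -11342891315353/3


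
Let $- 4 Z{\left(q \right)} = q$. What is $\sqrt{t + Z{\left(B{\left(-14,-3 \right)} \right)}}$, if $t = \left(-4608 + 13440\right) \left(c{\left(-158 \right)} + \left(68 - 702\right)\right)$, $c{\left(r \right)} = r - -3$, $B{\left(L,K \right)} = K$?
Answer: $\frac{i \sqrt{27873789}}{2} \approx 2639.8 i$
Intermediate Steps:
$c{\left(r \right)} = 3 + r$ ($c{\left(r \right)} = r + 3 = 3 + r$)
$t = -6968448$ ($t = \left(-4608 + 13440\right) \left(\left(3 - 158\right) + \left(68 - 702\right)\right) = 8832 \left(-155 + \left(68 - 702\right)\right) = 8832 \left(-155 - 634\right) = 8832 \left(-789\right) = -6968448$)
$Z{\left(q \right)} = - \frac{q}{4}$
$\sqrt{t + Z{\left(B{\left(-14,-3 \right)} \right)}} = \sqrt{-6968448 - - \frac{3}{4}} = \sqrt{-6968448 + \frac{3}{4}} = \sqrt{- \frac{27873789}{4}} = \frac{i \sqrt{27873789}}{2}$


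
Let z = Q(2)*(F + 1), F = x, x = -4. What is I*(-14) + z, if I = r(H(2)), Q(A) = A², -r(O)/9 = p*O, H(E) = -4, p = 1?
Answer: -516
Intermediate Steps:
F = -4
r(O) = -9*O
I = 36 (I = -9*(-4) = 36)
z = -12 (z = 2²*(-4 + 1) = 4*(-3) = -12)
I*(-14) + z = 36*(-14) - 12 = -504 - 12 = -516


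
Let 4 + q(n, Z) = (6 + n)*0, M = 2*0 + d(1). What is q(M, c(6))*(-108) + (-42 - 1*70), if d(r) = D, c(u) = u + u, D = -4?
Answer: 320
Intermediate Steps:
c(u) = 2*u
d(r) = -4
M = -4 (M = 2*0 - 4 = 0 - 4 = -4)
q(n, Z) = -4 (q(n, Z) = -4 + (6 + n)*0 = -4 + 0 = -4)
q(M, c(6))*(-108) + (-42 - 1*70) = -4*(-108) + (-42 - 1*70) = 432 + (-42 - 70) = 432 - 112 = 320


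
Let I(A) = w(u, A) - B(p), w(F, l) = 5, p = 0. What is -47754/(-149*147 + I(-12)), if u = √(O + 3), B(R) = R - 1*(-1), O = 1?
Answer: 47754/21899 ≈ 2.1806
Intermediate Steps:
B(R) = 1 + R (B(R) = R + 1 = 1 + R)
u = 2 (u = √(1 + 3) = √4 = 2)
I(A) = 4 (I(A) = 5 - (1 + 0) = 5 - 1*1 = 5 - 1 = 4)
-47754/(-149*147 + I(-12)) = -47754/(-149*147 + 4) = -47754/(-21903 + 4) = -47754/(-21899) = -47754*(-1/21899) = 47754/21899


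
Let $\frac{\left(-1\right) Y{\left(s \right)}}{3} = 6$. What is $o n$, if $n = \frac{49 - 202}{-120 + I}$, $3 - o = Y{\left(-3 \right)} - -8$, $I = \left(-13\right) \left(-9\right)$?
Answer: $663$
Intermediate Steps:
$Y{\left(s \right)} = -18$ ($Y{\left(s \right)} = \left(-3\right) 6 = -18$)
$I = 117$
$o = 13$ ($o = 3 - \left(-18 - -8\right) = 3 - \left(-18 + 8\right) = 3 - -10 = 3 + 10 = 13$)
$n = 51$ ($n = \frac{49 - 202}{-120 + 117} = - \frac{153}{-3} = \left(-153\right) \left(- \frac{1}{3}\right) = 51$)
$o n = 13 \cdot 51 = 663$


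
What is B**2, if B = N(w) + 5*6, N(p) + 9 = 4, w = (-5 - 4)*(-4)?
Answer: 625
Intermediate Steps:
w = 36 (w = -9*(-4) = 36)
N(p) = -5 (N(p) = -9 + 4 = -5)
B = 25 (B = -5 + 5*6 = -5 + 30 = 25)
B**2 = 25**2 = 625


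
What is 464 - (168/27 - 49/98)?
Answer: 8249/18 ≈ 458.28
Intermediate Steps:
464 - (168/27 - 49/98) = 464 - (168*(1/27) - 49*1/98) = 464 - (56/9 - ½) = 464 - 1*103/18 = 464 - 103/18 = 8249/18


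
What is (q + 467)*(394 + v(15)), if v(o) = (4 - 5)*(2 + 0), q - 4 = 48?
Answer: 203448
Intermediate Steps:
q = 52 (q = 4 + 48 = 52)
v(o) = -2 (v(o) = -1*2 = -2)
(q + 467)*(394 + v(15)) = (52 + 467)*(394 - 2) = 519*392 = 203448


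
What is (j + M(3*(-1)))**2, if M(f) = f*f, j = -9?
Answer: 0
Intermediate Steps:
M(f) = f**2
(j + M(3*(-1)))**2 = (-9 + (3*(-1))**2)**2 = (-9 + (-3)**2)**2 = (-9 + 9)**2 = 0**2 = 0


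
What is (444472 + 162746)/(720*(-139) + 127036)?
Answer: 303609/13478 ≈ 22.526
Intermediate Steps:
(444472 + 162746)/(720*(-139) + 127036) = 607218/(-100080 + 127036) = 607218/26956 = 607218*(1/26956) = 303609/13478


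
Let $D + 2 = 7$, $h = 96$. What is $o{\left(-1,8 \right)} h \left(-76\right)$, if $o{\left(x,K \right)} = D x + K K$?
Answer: $-430464$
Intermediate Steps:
$D = 5$ ($D = -2 + 7 = 5$)
$o{\left(x,K \right)} = K^{2} + 5 x$ ($o{\left(x,K \right)} = 5 x + K K = 5 x + K^{2} = K^{2} + 5 x$)
$o{\left(-1,8 \right)} h \left(-76\right) = \left(8^{2} + 5 \left(-1\right)\right) 96 \left(-76\right) = \left(64 - 5\right) 96 \left(-76\right) = 59 \cdot 96 \left(-76\right) = 5664 \left(-76\right) = -430464$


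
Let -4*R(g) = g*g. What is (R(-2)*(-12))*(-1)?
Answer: -12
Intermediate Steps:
R(g) = -g²/4 (R(g) = -g*g/4 = -g²/4)
(R(-2)*(-12))*(-1) = (-¼*(-2)²*(-12))*(-1) = (-¼*4*(-12))*(-1) = -1*(-12)*(-1) = 12*(-1) = -12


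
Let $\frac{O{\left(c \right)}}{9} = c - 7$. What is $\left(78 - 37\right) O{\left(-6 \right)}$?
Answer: $-4797$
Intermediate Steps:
$O{\left(c \right)} = -63 + 9 c$ ($O{\left(c \right)} = 9 \left(c - 7\right) = 9 \left(-7 + c\right) = -63 + 9 c$)
$\left(78 - 37\right) O{\left(-6 \right)} = \left(78 - 37\right) \left(-63 + 9 \left(-6\right)\right) = 41 \left(-63 - 54\right) = 41 \left(-117\right) = -4797$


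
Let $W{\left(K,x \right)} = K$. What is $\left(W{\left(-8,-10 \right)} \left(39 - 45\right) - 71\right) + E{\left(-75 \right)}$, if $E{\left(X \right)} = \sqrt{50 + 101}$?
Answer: $-23 + \sqrt{151} \approx -10.712$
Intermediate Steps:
$E{\left(X \right)} = \sqrt{151}$
$\left(W{\left(-8,-10 \right)} \left(39 - 45\right) - 71\right) + E{\left(-75 \right)} = \left(- 8 \left(39 - 45\right) - 71\right) + \sqrt{151} = \left(\left(-8\right) \left(-6\right) - 71\right) + \sqrt{151} = \left(48 - 71\right) + \sqrt{151} = -23 + \sqrt{151}$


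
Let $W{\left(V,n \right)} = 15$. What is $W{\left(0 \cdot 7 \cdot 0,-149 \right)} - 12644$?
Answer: $-12629$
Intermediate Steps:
$W{\left(0 \cdot 7 \cdot 0,-149 \right)} - 12644 = 15 - 12644 = -12629$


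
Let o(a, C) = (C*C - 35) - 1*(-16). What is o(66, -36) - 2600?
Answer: -1323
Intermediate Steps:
o(a, C) = -19 + C**2 (o(a, C) = (C**2 - 35) + 16 = (-35 + C**2) + 16 = -19 + C**2)
o(66, -36) - 2600 = (-19 + (-36)**2) - 2600 = (-19 + 1296) - 2600 = 1277 - 2600 = -1323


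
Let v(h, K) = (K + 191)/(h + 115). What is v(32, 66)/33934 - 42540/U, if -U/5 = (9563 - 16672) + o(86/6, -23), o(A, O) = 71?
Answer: -785900567/650141506 ≈ -1.2088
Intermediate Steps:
U = 35190 (U = -5*((9563 - 16672) + 71) = -5*(-7109 + 71) = -5*(-7038) = 35190)
v(h, K) = (191 + K)/(115 + h)
v(32, 66)/33934 - 42540/U = ((191 + 66)/(115 + 32))/33934 - 42540/35190 = (257/147)*(1/33934) - 42540*1/35190 = ((1/147)*257)*(1/33934) - 1418/1173 = (257/147)*(1/33934) - 1418/1173 = 257/4988298 - 1418/1173 = -785900567/650141506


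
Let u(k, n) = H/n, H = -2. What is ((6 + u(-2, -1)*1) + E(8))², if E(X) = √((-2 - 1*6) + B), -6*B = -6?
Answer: (8 + I*√7)² ≈ 57.0 + 42.332*I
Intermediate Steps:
B = 1 (B = -⅙*(-6) = 1)
u(k, n) = -2/n
E(X) = I*√7 (E(X) = √((-2 - 1*6) + 1) = √((-2 - 6) + 1) = √(-8 + 1) = √(-7) = I*√7)
((6 + u(-2, -1)*1) + E(8))² = ((6 - 2/(-1)*1) + I*√7)² = ((6 - 2*(-1)*1) + I*√7)² = ((6 + 2*1) + I*√7)² = ((6 + 2) + I*√7)² = (8 + I*√7)²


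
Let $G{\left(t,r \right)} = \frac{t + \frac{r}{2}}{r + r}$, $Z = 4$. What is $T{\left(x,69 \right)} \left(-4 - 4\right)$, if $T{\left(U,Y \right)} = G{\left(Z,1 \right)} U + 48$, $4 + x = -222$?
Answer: $3684$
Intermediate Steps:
$x = -226$ ($x = -4 - 222 = -226$)
$G{\left(t,r \right)} = \frac{t + \frac{r}{2}}{2 r}$ ($G{\left(t,r \right)} = \frac{t + r \frac{1}{2}}{2 r} = \left(t + \frac{r}{2}\right) \frac{1}{2 r} = \frac{t + \frac{r}{2}}{2 r}$)
$T{\left(U,Y \right)} = 48 + \frac{9 U}{4}$ ($T{\left(U,Y \right)} = \frac{1 + 2 \cdot 4}{4 \cdot 1} U + 48 = \frac{1}{4} \cdot 1 \left(1 + 8\right) U + 48 = \frac{1}{4} \cdot 1 \cdot 9 U + 48 = \frac{9 U}{4} + 48 = 48 + \frac{9 U}{4}$)
$T{\left(x,69 \right)} \left(-4 - 4\right) = \left(48 + \frac{9}{4} \left(-226\right)\right) \left(-4 - 4\right) = \left(48 - \frac{1017}{2}\right) \left(-8\right) = \left(- \frac{921}{2}\right) \left(-8\right) = 3684$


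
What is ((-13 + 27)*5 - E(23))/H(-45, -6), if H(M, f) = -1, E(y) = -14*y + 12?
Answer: -380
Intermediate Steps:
E(y) = 12 - 14*y
((-13 + 27)*5 - E(23))/H(-45, -6) = ((-13 + 27)*5 - (12 - 14*23))/(-1) = (14*5 - (12 - 322))*(-1) = (70 - 1*(-310))*(-1) = (70 + 310)*(-1) = 380*(-1) = -380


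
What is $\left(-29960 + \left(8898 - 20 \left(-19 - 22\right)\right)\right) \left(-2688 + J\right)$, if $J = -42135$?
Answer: $907307166$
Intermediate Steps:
$\left(-29960 + \left(8898 - 20 \left(-19 - 22\right)\right)\right) \left(-2688 + J\right) = \left(-29960 + \left(8898 - 20 \left(-19 - 22\right)\right)\right) \left(-2688 - 42135\right) = \left(-29960 + \left(8898 - -820\right)\right) \left(-44823\right) = \left(-29960 + \left(8898 + 820\right)\right) \left(-44823\right) = \left(-29960 + 9718\right) \left(-44823\right) = \left(-20242\right) \left(-44823\right) = 907307166$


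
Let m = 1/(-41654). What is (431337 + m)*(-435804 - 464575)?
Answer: -16177029716719463/41654 ≈ -3.8837e+11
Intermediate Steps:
m = -1/41654 ≈ -2.4007e-5
(431337 + m)*(-435804 - 464575) = (431337 - 1/41654)*(-435804 - 464575) = (17966911397/41654)*(-900379) = -16177029716719463/41654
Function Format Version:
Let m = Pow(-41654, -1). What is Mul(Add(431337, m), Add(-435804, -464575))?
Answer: Rational(-16177029716719463, 41654) ≈ -3.8837e+11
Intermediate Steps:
m = Rational(-1, 41654) ≈ -2.4007e-5
Mul(Add(431337, m), Add(-435804, -464575)) = Mul(Add(431337, Rational(-1, 41654)), Add(-435804, -464575)) = Mul(Rational(17966911397, 41654), -900379) = Rational(-16177029716719463, 41654)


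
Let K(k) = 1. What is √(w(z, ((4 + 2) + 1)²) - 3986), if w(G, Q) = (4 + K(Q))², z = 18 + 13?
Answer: I*√3961 ≈ 62.936*I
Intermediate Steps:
z = 31
w(G, Q) = 25 (w(G, Q) = (4 + 1)² = 5² = 25)
√(w(z, ((4 + 2) + 1)²) - 3986) = √(25 - 3986) = √(-3961) = I*√3961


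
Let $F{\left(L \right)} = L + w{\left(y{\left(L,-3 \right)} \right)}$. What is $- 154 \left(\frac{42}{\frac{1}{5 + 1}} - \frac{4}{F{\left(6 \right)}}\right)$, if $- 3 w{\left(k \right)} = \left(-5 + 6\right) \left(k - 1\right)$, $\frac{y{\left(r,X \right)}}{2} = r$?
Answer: $-38544$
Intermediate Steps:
$y{\left(r,X \right)} = 2 r$
$w{\left(k \right)} = \frac{1}{3} - \frac{k}{3}$ ($w{\left(k \right)} = - \frac{\left(-5 + 6\right) \left(k - 1\right)}{3} = - \frac{1 \left(-1 + k\right)}{3} = - \frac{-1 + k}{3} = \frac{1}{3} - \frac{k}{3}$)
$F{\left(L \right)} = \frac{1}{3} + \frac{L}{3}$ ($F{\left(L \right)} = L - \left(- \frac{1}{3} + \frac{2 L}{3}\right) = \frac{1}{3} + \frac{L}{3}$)
$- 154 \left(\frac{42}{\frac{1}{5 + 1}} - \frac{4}{F{\left(6 \right)}}\right) = - 154 \left(\frac{42}{\frac{1}{5 + 1}} - \frac{4}{\frac{1}{3} + \frac{1}{3} \cdot 6}\right) = - 154 \left(\frac{42}{\frac{1}{6}} - \frac{4}{\frac{1}{3} + 2}\right) = - 154 \left(42 \frac{1}{\frac{1}{6}} - \frac{4}{\frac{7}{3}}\right) = - 154 \left(42 \cdot 6 - \frac{12}{7}\right) = - 154 \left(252 - \frac{12}{7}\right) = \left(-154\right) \frac{1752}{7} = -38544$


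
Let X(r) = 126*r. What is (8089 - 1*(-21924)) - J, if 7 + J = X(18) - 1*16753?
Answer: 44505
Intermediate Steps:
J = -14492 (J = -7 + (126*18 - 1*16753) = -7 + (2268 - 16753) = -7 - 14485 = -14492)
(8089 - 1*(-21924)) - J = (8089 - 1*(-21924)) - 1*(-14492) = (8089 + 21924) + 14492 = 30013 + 14492 = 44505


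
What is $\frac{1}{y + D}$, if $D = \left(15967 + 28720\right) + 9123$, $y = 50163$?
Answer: $\frac{1}{103973} \approx 9.6179 \cdot 10^{-6}$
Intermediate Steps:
$D = 53810$ ($D = 44687 + 9123 = 53810$)
$\frac{1}{y + D} = \frac{1}{50163 + 53810} = \frac{1}{103973}$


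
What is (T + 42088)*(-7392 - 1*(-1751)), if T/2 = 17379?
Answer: -433488286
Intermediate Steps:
T = 34758 (T = 2*17379 = 34758)
(T + 42088)*(-7392 - 1*(-1751)) = (34758 + 42088)*(-7392 - 1*(-1751)) = 76846*(-7392 + 1751) = 76846*(-5641) = -433488286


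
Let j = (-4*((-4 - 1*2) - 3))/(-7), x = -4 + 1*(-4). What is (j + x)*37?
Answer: -3404/7 ≈ -486.29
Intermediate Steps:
x = -8 (x = -4 - 4 = -8)
j = -36/7 (j = -(-4)*((-4 - 2) - 3)/7 = -(-4)*(-6 - 3)/7 = -(-4)*(-9)/7 = -1/7*36 = -36/7 ≈ -5.1429)
(j + x)*37 = (-36/7 - 8)*37 = -92/7*37 = -3404/7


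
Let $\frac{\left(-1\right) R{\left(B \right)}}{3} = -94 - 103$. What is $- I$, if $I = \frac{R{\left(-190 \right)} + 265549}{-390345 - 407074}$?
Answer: $\frac{38020}{113917} \approx 0.33375$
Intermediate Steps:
$R{\left(B \right)} = 591$ ($R{\left(B \right)} = - 3 \left(-94 - 103\right) = \left(-3\right) \left(-197\right) = 591$)
$I = - \frac{38020}{113917}$ ($I = \frac{591 + 265549}{-390345 - 407074} = \frac{266140}{-797419} = 266140 \left(- \frac{1}{797419}\right) = - \frac{38020}{113917} \approx -0.33375$)
$- I = \left(-1\right) \left(- \frac{38020}{113917}\right) = \frac{38020}{113917}$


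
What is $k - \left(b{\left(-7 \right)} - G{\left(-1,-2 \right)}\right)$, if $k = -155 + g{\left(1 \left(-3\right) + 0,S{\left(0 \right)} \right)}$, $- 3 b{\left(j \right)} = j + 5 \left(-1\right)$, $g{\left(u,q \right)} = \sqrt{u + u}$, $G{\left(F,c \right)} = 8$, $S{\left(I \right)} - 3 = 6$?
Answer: $-151 + i \sqrt{6} \approx -151.0 + 2.4495 i$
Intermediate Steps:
$S{\left(I \right)} = 9$ ($S{\left(I \right)} = 3 + 6 = 9$)
$g{\left(u,q \right)} = \sqrt{2} \sqrt{u}$ ($g{\left(u,q \right)} = \sqrt{2 u} = \sqrt{2} \sqrt{u}$)
$b{\left(j \right)} = \frac{5}{3} - \frac{j}{3}$ ($b{\left(j \right)} = - \frac{j + 5 \left(-1\right)}{3} = - \frac{j - 5}{3} = - \frac{-5 + j}{3} = \frac{5}{3} - \frac{j}{3}$)
$k = -155 + i \sqrt{6}$ ($k = -155 + \sqrt{2} \sqrt{1 \left(-3\right) + 0} = -155 + \sqrt{2} \sqrt{-3 + 0} = -155 + \sqrt{2} \sqrt{-3} = -155 + \sqrt{2} i \sqrt{3} = -155 + i \sqrt{6} \approx -155.0 + 2.4495 i$)
$k - \left(b{\left(-7 \right)} - G{\left(-1,-2 \right)}\right) = \left(-155 + i \sqrt{6}\right) - \left(\left(\frac{5}{3} - - \frac{7}{3}\right) - 8\right) = \left(-155 + i \sqrt{6}\right) - \left(\left(\frac{5}{3} + \frac{7}{3}\right) - 8\right) = \left(-155 + i \sqrt{6}\right) - \left(4 - 8\right) = \left(-155 + i \sqrt{6}\right) - -4 = \left(-155 + i \sqrt{6}\right) + 4 = -151 + i \sqrt{6}$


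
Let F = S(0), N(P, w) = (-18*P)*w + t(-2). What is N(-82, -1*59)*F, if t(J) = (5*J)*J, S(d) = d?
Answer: 0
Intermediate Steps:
t(J) = 5*J**2
N(P, w) = 20 - 18*P*w (N(P, w) = (-18*P)*w + 5*(-2)**2 = -18*P*w + 5*4 = -18*P*w + 20 = 20 - 18*P*w)
F = 0
N(-82, -1*59)*F = (20 - 18*(-82)*(-1*59))*0 = (20 - 18*(-82)*(-59))*0 = (20 - 87084)*0 = -87064*0 = 0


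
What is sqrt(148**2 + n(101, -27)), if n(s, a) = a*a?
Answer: sqrt(22633) ≈ 150.44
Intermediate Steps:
n(s, a) = a**2
sqrt(148**2 + n(101, -27)) = sqrt(148**2 + (-27)**2) = sqrt(21904 + 729) = sqrt(22633)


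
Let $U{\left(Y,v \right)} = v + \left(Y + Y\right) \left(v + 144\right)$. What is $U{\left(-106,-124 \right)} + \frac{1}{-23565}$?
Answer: $- \frac{102837661}{23565} \approx -4364.0$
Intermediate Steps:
$U{\left(Y,v \right)} = v + 2 Y \left(144 + v\right)$
$U{\left(-106,-124 \right)} + \frac{1}{-23565} = \left(-124 + 288 \left(-106\right) + 2 \left(-106\right) \left(-124\right)\right) + \frac{1}{-23565} = \left(-124 - 30528 + 26288\right) - \frac{1}{23565} = -4364 - \frac{1}{23565} = - \frac{102837661}{23565}$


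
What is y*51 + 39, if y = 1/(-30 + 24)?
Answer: 61/2 ≈ 30.500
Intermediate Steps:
y = -⅙ (y = 1/(-6) = -⅙ ≈ -0.16667)
y*51 + 39 = -⅙*51 + 39 = -17/2 + 39 = 61/2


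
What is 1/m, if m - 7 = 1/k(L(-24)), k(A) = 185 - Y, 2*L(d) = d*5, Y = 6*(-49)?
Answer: 479/3354 ≈ 0.14281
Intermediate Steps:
Y = -294
L(d) = 5*d/2 (L(d) = (d*5)/2 = (5*d)/2 = 5*d/2)
k(A) = 479 (k(A) = 185 - 1*(-294) = 185 + 294 = 479)
m = 3354/479 (m = 7 + 1/479 = 3354/479 ≈ 7.0021)
1/m = 1/(3354/479) = 479/3354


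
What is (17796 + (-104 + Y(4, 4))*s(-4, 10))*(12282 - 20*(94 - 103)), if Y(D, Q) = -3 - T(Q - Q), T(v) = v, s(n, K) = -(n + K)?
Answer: 229774356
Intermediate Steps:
s(n, K) = -K - n (s(n, K) = -(K + n) = -K - n)
Y(D, Q) = -3 (Y(D, Q) = -3 - (Q - Q) = -3 - 1*0 = -3 + 0 = -3)
(17796 + (-104 + Y(4, 4))*s(-4, 10))*(12282 - 20*(94 - 103)) = (17796 + (-104 - 3)*(-1*10 - 1*(-4)))*(12282 - 20*(94 - 103)) = (17796 - 107*(-10 + 4))*(12282 - 20*(-9)) = (17796 - 107*(-6))*(12282 + 180) = (17796 + 642)*12462 = 18438*12462 = 229774356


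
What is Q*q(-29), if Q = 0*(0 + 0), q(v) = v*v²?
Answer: 0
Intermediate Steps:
q(v) = v³
Q = 0 (Q = 0*0 = 0)
Q*q(-29) = 0*(-29)³ = 0*(-24389) = 0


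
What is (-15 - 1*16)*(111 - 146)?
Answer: 1085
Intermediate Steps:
(-15 - 1*16)*(111 - 146) = (-15 - 16)*(-35) = -31*(-35) = 1085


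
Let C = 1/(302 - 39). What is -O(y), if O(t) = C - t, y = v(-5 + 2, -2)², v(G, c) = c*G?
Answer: 9467/263 ≈ 35.996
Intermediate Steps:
v(G, c) = G*c
y = 36 (y = ((-5 + 2)*(-2))² = (-3*(-2))² = 6² = 36)
C = 1/263 ≈ 0.0038023
O(t) = 1/263 - t
-O(y) = -(1/263 - 1*36) = -(1/263 - 36) = -1*(-9467/263) = 9467/263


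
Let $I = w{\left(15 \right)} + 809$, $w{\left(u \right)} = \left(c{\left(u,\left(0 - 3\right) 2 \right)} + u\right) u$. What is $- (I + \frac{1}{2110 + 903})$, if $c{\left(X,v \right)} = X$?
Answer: $- \frac{3793368}{3013} \approx -1259.0$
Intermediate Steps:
$w{\left(u \right)} = 2 u^{2}$ ($w{\left(u \right)} = \left(u + u\right) u = 2 u u = 2 u^{2}$)
$I = 1259$ ($I = 2 \cdot 15^{2} + 809 = 2 \cdot 225 + 809 = 450 + 809 = 1259$)
$- (I + \frac{1}{2110 + 903}) = - (1259 + \frac{1}{2110 + 903}) = - (1259 + \frac{1}{3013}) = \left(-1\right) \frac{3793368}{3013} = - \frac{3793368}{3013}$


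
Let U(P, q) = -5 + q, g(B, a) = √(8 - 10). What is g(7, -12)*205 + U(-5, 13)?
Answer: 8 + 205*I*√2 ≈ 8.0 + 289.91*I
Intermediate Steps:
g(B, a) = I*√2 (g(B, a) = √(-2) = I*√2)
g(7, -12)*205 + U(-5, 13) = (I*√2)*205 + (-5 + 13) = 205*I*√2 + 8 = 8 + 205*I*√2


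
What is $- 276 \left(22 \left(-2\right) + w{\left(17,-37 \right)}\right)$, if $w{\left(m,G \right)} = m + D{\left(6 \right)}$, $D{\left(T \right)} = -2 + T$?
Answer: $6348$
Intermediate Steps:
$w{\left(m,G \right)} = 4 + m$ ($w{\left(m,G \right)} = m + \left(-2 + 6\right) = m + 4 = 4 + m$)
$- 276 \left(22 \left(-2\right) + w{\left(17,-37 \right)}\right) = - 276 \left(22 \left(-2\right) + \left(4 + 17\right)\right) = - 276 \left(-44 + 21\right) = \left(-276\right) \left(-23\right) = 6348$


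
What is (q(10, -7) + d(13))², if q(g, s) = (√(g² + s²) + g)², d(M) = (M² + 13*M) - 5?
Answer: 398324 + 23280*√149 ≈ 6.8249e+5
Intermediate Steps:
d(M) = -5 + M² + 13*M
q(g, s) = (g + √(g² + s²))²
(q(10, -7) + d(13))² = ((10 + √(10² + (-7)²))² + (-5 + 13² + 13*13))² = ((10 + √(100 + 49))² + (-5 + 169 + 169))² = ((10 + √149)² + 333)² = (333 + (10 + √149)²)²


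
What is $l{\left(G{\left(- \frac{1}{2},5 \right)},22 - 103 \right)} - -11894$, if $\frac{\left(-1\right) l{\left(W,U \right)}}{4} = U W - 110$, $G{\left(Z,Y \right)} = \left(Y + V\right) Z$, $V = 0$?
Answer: $11524$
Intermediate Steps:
$G{\left(Z,Y \right)} = Y Z$ ($G{\left(Z,Y \right)} = \left(Y + 0\right) Z = Y Z$)
$l{\left(W,U \right)} = 440 - 4 U W$ ($l{\left(W,U \right)} = - 4 \left(U W - 110\right) = - 4 \left(-110 + U W\right) = 440 - 4 U W$)
$l{\left(G{\left(- \frac{1}{2},5 \right)},22 - 103 \right)} - -11894 = \left(440 - 4 \left(22 - 103\right) 5 \left(- \frac{1}{2}\right)\right) - -11894 = \left(440 - - 324 \cdot 5 \left(\left(-1\right) \frac{1}{2}\right)\right) + 11894 = \left(440 - - 324 \cdot 5 \left(- \frac{1}{2}\right)\right) + 11894 = \left(440 - \left(-324\right) \left(- \frac{5}{2}\right)\right) + 11894 = \left(440 - 810\right) + 11894 = -370 + 11894 = 11524$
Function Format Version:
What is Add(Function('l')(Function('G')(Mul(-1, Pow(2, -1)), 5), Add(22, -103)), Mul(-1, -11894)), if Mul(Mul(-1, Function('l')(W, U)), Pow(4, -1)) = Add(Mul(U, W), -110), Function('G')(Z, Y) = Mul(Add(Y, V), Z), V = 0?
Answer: 11524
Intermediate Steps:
Function('G')(Z, Y) = Mul(Y, Z) (Function('G')(Z, Y) = Mul(Add(Y, 0), Z) = Mul(Y, Z))
Function('l')(W, U) = Add(440, Mul(-4, U, W)) (Function('l')(W, U) = Mul(-4, Add(Mul(U, W), -110)) = Mul(-4, Add(-110, Mul(U, W))) = Add(440, Mul(-4, U, W)))
Add(Function('l')(Function('G')(Mul(-1, Pow(2, -1)), 5), Add(22, -103)), Mul(-1, -11894)) = Add(Add(440, Mul(-4, Add(22, -103), Mul(5, Mul(-1, Pow(2, -1))))), Mul(-1, -11894)) = Add(Add(440, Mul(-4, -81, Mul(5, Mul(-1, Rational(1, 2))))), 11894) = Add(Add(440, Mul(-4, -81, Mul(5, Rational(-1, 2)))), 11894) = Add(Add(440, Mul(-4, -81, Rational(-5, 2))), 11894) = Add(Add(440, -810), 11894) = Add(-370, 11894) = 11524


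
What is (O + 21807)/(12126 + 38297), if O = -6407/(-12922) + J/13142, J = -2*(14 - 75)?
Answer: 1851685333473/4281440225426 ≈ 0.43249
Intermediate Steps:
J = 122 (J = -2*(-61) = 122)
O = 42888639/84910462 (O = -6407/(-12922) + 122/13142 = -6407*(-1/12922) + 122*(1/13142) = 6407/12922 + 61/6571 = 42888639/84910462 ≈ 0.50510)
(O + 21807)/(12126 + 38297) = (42888639/84910462 + 21807)/(12126 + 38297) = (1851685333473/84910462)/50423 = (1851685333473/84910462)*(1/50423) = 1851685333473/4281440225426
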